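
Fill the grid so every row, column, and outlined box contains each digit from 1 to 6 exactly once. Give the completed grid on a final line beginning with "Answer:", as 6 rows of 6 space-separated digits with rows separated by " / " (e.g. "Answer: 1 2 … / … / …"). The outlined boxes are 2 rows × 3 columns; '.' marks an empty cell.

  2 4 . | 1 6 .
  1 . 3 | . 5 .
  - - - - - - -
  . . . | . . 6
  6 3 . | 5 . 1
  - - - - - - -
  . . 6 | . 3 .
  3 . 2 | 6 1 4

Step 1. [r3c2∈{1,2,5}] across col 2, 2 lands solely at r3c2 ⇒ r3c2=2.
Step 2. [r3c5∈{4}] r3c5 is down to just 4 ⇒ r3c5=4.
Step 3. [r5c6∈{2,5}] across col 6, 5 lands solely at r5c6 ⇒ r5c6=5.
Step 4. [r3c3∈{1,5}] r3c3 is the only open cell in row 3 admitting 1. So r3c3=1.
Step 5. [r5c4∈{2}] r5c4 has the single candidate 2, so r5c4=2.
Step 6. [r4c3∈{4}] r4c3 is down to just 4 ⇒ r4c3=4.
Step 7. [r4c5∈{2}] r4c5 has the single candidate 2. So r4c5=2.
Step 8. [r3c4∈{3}] r3c4's peers cover all but 3, so r3c4=3.
Step 9. [r2c6∈{2}] r2c6's peers cover all but 2, so r2c6=2.
Step 10. [r1c6∈{3}] r1c6's peers cover all but 3. So r1c6=3.
Step 11. [r3c1∈{5}] nothing but 5 survives at r3c1, so r3c1=5.
Step 12. [r1c3∈{5}] r1c3's peers cover all but 5 ⇒ r1c3=5.
Step 13. [r2c4∈{4}] nothing but 4 survives at r2c4 ⇒ r2c4=4.
Step 14. [r6c2∈{5}] nothing but 5 survives at r6c2 ⇒ r6c2=5.
Step 15. [r5c1∈{4}] r5c1 has the single candidate 4 ⇒ r5c1=4.
Step 16. [r5c2∈{1}] only 1 remains possible at r5c2, so r5c2=1.
Step 17. [r2c2∈{6}] r2c2's peers cover all but 6, so r2c2=6.

Answer: 2 4 5 1 6 3 / 1 6 3 4 5 2 / 5 2 1 3 4 6 / 6 3 4 5 2 1 / 4 1 6 2 3 5 / 3 5 2 6 1 4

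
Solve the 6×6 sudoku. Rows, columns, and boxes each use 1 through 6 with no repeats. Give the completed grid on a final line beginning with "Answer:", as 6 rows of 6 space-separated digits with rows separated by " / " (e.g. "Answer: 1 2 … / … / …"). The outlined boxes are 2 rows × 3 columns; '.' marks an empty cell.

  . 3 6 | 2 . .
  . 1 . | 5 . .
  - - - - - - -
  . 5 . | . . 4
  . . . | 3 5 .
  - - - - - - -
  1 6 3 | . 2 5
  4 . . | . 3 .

Step 1. [r4c6∈{1,2,6}] in col 6, 2 fits only at r4c6. So r4c6=2.
Step 2. [r2c3∈{2,4}] r2c3 is the only open cell in box 1 admitting 4. So r2c3=4.
Step 3. [r1c6∈{1}] nothing but 1 survives at r1c6. So r1c6=1.
Step 4. [r3c5∈{1,6}] 1 has one home in col 5: r3c5 ⇒ r3c5=1.
Step 5. [r6c6∈{6}] r6c6 has the single candidate 6. So r6c6=6.
Step 6. [r3c1∈{2,3,6}] in row 3, 3 fits only at r3c1, so r3c1=3.
Step 7. [r3c3∈{2}] only 2 remains possible at r3c3, so r3c3=2.
Step 8. [r1c5∈{4}] r1c5 is down to just 4, so r1c5=4.
Step 9. [r5c4∈{4}] nothing but 4 survives at r5c4. So r5c4=4.
Step 10. [r1c1∈{5}] only 5 remains possible at r1c1 ⇒ r1c1=5.
Step 11. [r2c1∈{2}] r2c1 is down to just 2 ⇒ r2c1=2.
Step 12. [r4c3∈{1}] nothing but 1 survives at r4c3. So r4c3=1.
Step 13. [r6c3∈{5}] r6c3 has the single candidate 5, so r6c3=5.
Step 14. [r6c2∈{2}] only 2 remains possible at r6c2. So r6c2=2.
Step 15. [r4c1∈{6}] only 6 remains possible at r4c1 ⇒ r4c1=6.
Step 16. [r6c4∈{1}] r6c4's peers cover all but 1 ⇒ r6c4=1.
Step 17. [r4c2∈{4}] nothing but 4 survives at r4c2. So r4c2=4.
Step 18. [r3c4∈{6}] r3c4's peers cover all but 6, so r3c4=6.
Step 19. [r2c6∈{3}] r2c6 has the single candidate 3, so r2c6=3.
Step 20. [r2c5∈{6}] only 6 remains possible at r2c5. So r2c5=6.

Answer: 5 3 6 2 4 1 / 2 1 4 5 6 3 / 3 5 2 6 1 4 / 6 4 1 3 5 2 / 1 6 3 4 2 5 / 4 2 5 1 3 6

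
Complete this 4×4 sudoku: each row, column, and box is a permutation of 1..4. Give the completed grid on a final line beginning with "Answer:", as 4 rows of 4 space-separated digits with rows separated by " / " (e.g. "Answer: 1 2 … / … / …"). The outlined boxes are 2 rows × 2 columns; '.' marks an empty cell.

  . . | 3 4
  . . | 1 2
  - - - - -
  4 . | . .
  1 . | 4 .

Step 1. [r4c2∈{2,3}] 2 has one home in row 4: r4c2 ⇒ r4c2=2.
Step 2. [r3c2∈{3}] r3c2's peers cover all but 3. So r3c2=3.
Step 3. [r3c3∈{2}] r3c3's peers cover all but 2, so r3c3=2.
Step 4. [r2c2∈{4}] r2c2's peers cover all but 4, so r2c2=4.
Step 5. [r3c4∈{1}] r3c4 is down to just 1, so r3c4=1.
Step 6. [r1c1∈{2}] r1c1 is down to just 2 ⇒ r1c1=2.
Step 7. [r1c2∈{1}] r1c2 is down to just 1 ⇒ r1c2=1.
Step 8. [r2c1∈{3}] nothing but 3 survives at r2c1, so r2c1=3.
Step 9. [r4c4∈{3}] nothing but 3 survives at r4c4. So r4c4=3.

Answer: 2 1 3 4 / 3 4 1 2 / 4 3 2 1 / 1 2 4 3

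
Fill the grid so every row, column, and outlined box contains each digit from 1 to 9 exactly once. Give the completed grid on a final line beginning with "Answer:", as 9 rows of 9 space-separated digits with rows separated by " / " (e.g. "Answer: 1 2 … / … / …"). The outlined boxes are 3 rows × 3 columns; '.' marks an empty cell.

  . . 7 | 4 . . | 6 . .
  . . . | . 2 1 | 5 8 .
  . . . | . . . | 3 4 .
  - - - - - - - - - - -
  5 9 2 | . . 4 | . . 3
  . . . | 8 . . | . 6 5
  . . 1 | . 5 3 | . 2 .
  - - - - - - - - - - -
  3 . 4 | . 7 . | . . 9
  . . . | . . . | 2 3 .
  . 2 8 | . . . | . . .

Step 1. [r4c7∈{1,7,8}] r4c7 is the only open cell in row 4 admitting 8 ⇒ r4c7=8.
Step 2. [r7c7∈{1}] r7c7 has the single candidate 1, so r7c7=1.
Step 3. [r7c6∈{2,5,6,8}] in row 7, 8 fits only at r7c6 ⇒ r7c6=8.
Step 4. [r5c5∈{1,9}] row 5 places 1 nowhere but r5c5 ⇒ r5c5=1.
Step 5. [r2c9∈{7}] nothing but 7 survives at r2c9 ⇒ r2c9=7.
Step 6. [r6c9∈{4}] r6c9 has the single candidate 4. So r6c9=4.
Step 7. [r9c9∈{6}] only 6 remains possible at r9c9. So r9c9=6.
Step 8. [r4c5∈{6}] only 6 remains possible at r4c5. So r4c5=6.
Step 9. [r1c8∈{1,9}] col 8 places 9 nowhere but r1c8 ⇒ r1c8=9.
Step 10. [r1c6∈{5}] nothing but 5 survives at r1c6. So r1c6=5.
Step 11. [r9c6∈{9}] nothing but 9 survives at r9c6 ⇒ r9c6=9.
Step 12. [r8c6∈{6}] r8c6 has the single candidate 6 ⇒ r8c6=6.
Step 13. [r3c5∈{8,9}] col 5 places 9 nowhere but r3c5. So r3c5=9.
Step 14. [r4c4∈{7}] r4c4 has the single candidate 7 ⇒ r4c4=7.
Step 15. [r3c4∈{6}] nothing but 6 survives at r3c4 ⇒ r3c4=6.
Step 16. [r2c4∈{3}] r2c4 is down to just 3 ⇒ r2c4=3.
Step 17. [r2c3∈{6,9}] r2c3 is the only open cell in col 3 admitting 6. So r2c3=6.
Step 18. [r6c1∈{6,7,8}] r6c1 is the only open cell in col 1 admitting 6 ⇒ r6c1=6.
Step 19. [r7c8∈{5}] r7c8 is down to just 5. So r7c8=5.
Step 20. [r6c2∈{7,8}] in row 6, 8 fits only at r6c2. So r6c2=8.
Step 21. [r3c1∈{1,2,8}] row 3 places 8 nowhere but r3c1 ⇒ r3c1=8.
Step 22. [r6c7∈{7,9}] in row 6, 7 fits only at r6c7 ⇒ r6c7=7.
Step 23. [r9c4∈{1,5}] across row 9, 5 lands solely at r9c4, so r9c4=5.
Step 24. [r9c1∈{1,7}] in row 9, 1 fits only at r9c1. So r9c1=1.
Step 25. [r3c9∈{1,2}] r3c9 is the only open cell in row 3 admitting 2. So r3c9=2.
Step 26. [r3c2∈{1,5}] across row 3, 1 lands solely at r3c2. So r3c2=1.
Step 27. [r2c1∈{4,9}] across row 2, 9 lands solely at r2c1 ⇒ r2c1=9.
Step 28. [r5c1∈{4,7}] col 1 places 4 nowhere but r5c1 ⇒ r5c1=4.
Step 29. [r5c2∈{3,7}] 7 has one home in row 5: r5c2. So r5c2=7.
Step 30. [r8c2∈{5}] r8c2 is down to just 5. So r8c2=5.
Step 31. [r9c7∈{4}] only 4 remains possible at r9c7 ⇒ r9c7=4.
Step 32. [r6c4∈{9}] r6c4 has the single candidate 9. So r6c4=9.
Step 33. [r1c2∈{3}] only 3 remains possible at r1c2 ⇒ r1c2=3.
Step 34. [r2c2∈{4}] r2c2 has the single candidate 4 ⇒ r2c2=4.
Step 35. [r8c4∈{1}] r8c4 has the single candidate 1, so r8c4=1.
Step 36. [r8c9∈{8}] r8c9 has the single candidate 8 ⇒ r8c9=8.
Step 37. [r1c5∈{8}] only 8 remains possible at r1c5. So r1c5=8.
Step 38. [r9c5∈{3}] nothing but 3 survives at r9c5. So r9c5=3.
Step 39. [r3c3∈{5}] only 5 remains possible at r3c3, so r3c3=5.
Step 40. [r5c3∈{3}] only 3 remains possible at r5c3, so r5c3=3.
Step 41. [r9c8∈{7}] nothing but 7 survives at r9c8, so r9c8=7.
Step 42. [r8c1∈{7}] r8c1 is down to just 7, so r8c1=7.
Step 43. [r1c1∈{2}] only 2 remains possible at r1c1 ⇒ r1c1=2.
Step 44. [r8c3∈{9}] r8c3's peers cover all but 9, so r8c3=9.
Step 45. [r1c9∈{1}] r1c9's peers cover all but 1 ⇒ r1c9=1.
Step 46. [r8c5∈{4}] r8c5 is down to just 4 ⇒ r8c5=4.
Step 47. [r5c6∈{2}] only 2 remains possible at r5c6, so r5c6=2.
Step 48. [r4c8∈{1}] r4c8 has the single candidate 1 ⇒ r4c8=1.
Step 49. [r7c2∈{6}] only 6 remains possible at r7c2. So r7c2=6.
Step 50. [r5c7∈{9}] only 9 remains possible at r5c7. So r5c7=9.
Step 51. [r3c6∈{7}] r3c6 has the single candidate 7. So r3c6=7.
Step 52. [r7c4∈{2}] only 2 remains possible at r7c4, so r7c4=2.

Answer: 2 3 7 4 8 5 6 9 1 / 9 4 6 3 2 1 5 8 7 / 8 1 5 6 9 7 3 4 2 / 5 9 2 7 6 4 8 1 3 / 4 7 3 8 1 2 9 6 5 / 6 8 1 9 5 3 7 2 4 / 3 6 4 2 7 8 1 5 9 / 7 5 9 1 4 6 2 3 8 / 1 2 8 5 3 9 4 7 6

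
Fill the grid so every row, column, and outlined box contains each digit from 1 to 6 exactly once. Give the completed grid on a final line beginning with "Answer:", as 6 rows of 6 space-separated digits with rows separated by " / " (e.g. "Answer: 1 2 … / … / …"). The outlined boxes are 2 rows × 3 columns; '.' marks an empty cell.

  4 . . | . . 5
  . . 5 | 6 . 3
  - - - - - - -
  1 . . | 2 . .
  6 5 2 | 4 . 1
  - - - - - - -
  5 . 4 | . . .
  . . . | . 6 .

Step 1. [r1c4∈{1}] r1c4's peers cover all but 1, so r1c4=1.
Step 2. [r6c1∈{2,3}] col 1 places 3 nowhere but r6c1 ⇒ r6c1=3.
Step 3. [r5c2∈{1,2,6}] row 5 places 6 nowhere but r5c2 ⇒ r5c2=6.
Step 4. [r6c2∈{1,2}] across box 5, 2 lands solely at r6c2. So r6c2=2.
Step 5. [r3c3∈{3}] r3c3 is down to just 3 ⇒ r3c3=3.
Step 6. [r1c5∈{2}] r1c5 is down to just 2. So r1c5=2.
Step 7. [r5c4∈{3}] r5c4 has the single candidate 3 ⇒ r5c4=3.
Step 8. [r1c3∈{6}] r1c3's peers cover all but 6, so r1c3=6.
Step 9. [r3c2∈{4}] r3c2's peers cover all but 4. So r3c2=4.
Step 10. [r2c1∈{2}] nothing but 2 survives at r2c1 ⇒ r2c1=2.
Step 11. [r2c2∈{1}] only 1 remains possible at r2c2 ⇒ r2c2=1.
Step 12. [r4c5∈{3}] r4c5 has the single candidate 3 ⇒ r4c5=3.
Step 13. [r3c6∈{6}] only 6 remains possible at r3c6, so r3c6=6.
Step 14. [r6c3∈{1}] nothing but 1 survives at r6c3 ⇒ r6c3=1.
Step 15. [r6c6∈{4}] nothing but 4 survives at r6c6. So r6c6=4.
Step 16. [r5c6∈{2}] r5c6 has the single candidate 2. So r5c6=2.
Step 17. [r2c5∈{4}] only 4 remains possible at r2c5, so r2c5=4.
Step 18. [r6c4∈{5}] r6c4 is down to just 5, so r6c4=5.
Step 19. [r5c5∈{1}] nothing but 1 survives at r5c5 ⇒ r5c5=1.
Step 20. [r3c5∈{5}] r3c5 has the single candidate 5 ⇒ r3c5=5.
Step 21. [r1c2∈{3}] r1c2 is down to just 3, so r1c2=3.

Answer: 4 3 6 1 2 5 / 2 1 5 6 4 3 / 1 4 3 2 5 6 / 6 5 2 4 3 1 / 5 6 4 3 1 2 / 3 2 1 5 6 4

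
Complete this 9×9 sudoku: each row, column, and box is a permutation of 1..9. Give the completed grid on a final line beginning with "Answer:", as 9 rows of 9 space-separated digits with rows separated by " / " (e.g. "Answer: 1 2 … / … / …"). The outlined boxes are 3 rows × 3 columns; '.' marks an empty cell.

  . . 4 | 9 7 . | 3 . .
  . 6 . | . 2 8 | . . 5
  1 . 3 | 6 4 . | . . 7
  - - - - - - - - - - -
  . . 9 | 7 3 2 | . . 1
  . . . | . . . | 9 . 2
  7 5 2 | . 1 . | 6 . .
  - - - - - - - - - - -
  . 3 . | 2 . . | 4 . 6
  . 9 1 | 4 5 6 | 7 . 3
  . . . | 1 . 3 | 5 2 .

Step 1. [r8c8∈{8}] r8c8's peers cover all but 8, so r8c8=8.
Step 2. [r2c8∈{1,4,9}] across row 2, 4 lands solely at r2c8, so r2c8=4.
Step 3. [r4c1∈{4,6,8}] 6 has one home in row 4: r4c1. So r4c1=6.
Step 4. [r5c3∈{8}] nothing but 8 survives at r5c3. So r5c3=8.
Step 5. [r1c1∈{2,5,8}] in box 1, 5 fits only at r1c1. So r1c1=5.
Step 6. [r9c2∈{4,7,8}] in col 2, 7 fits only at r9c2. So r9c2=7.
Step 7. [r1c9∈{8}] r1c9 is down to just 8. So r1c9=8.
Step 8. [r5c8∈{3,5,7}] r5c8 is the only open cell in row 5 admitting 7, so r5c8=7.
Step 9. [r7c1∈{8}] only 8 remains possible at r7c1. So r7c1=8.
Step 10. [r7c5∈{9}] nothing but 9 survives at r7c5, so r7c5=9.
Step 11. [r4c2∈{4}] r4c2 is down to just 4 ⇒ r4c2=4.
Step 12. [r5c6∈{4,5}] row 5 places 4 nowhere but r5c6. So r5c6=4.
Step 13. [r1c6∈{1}] r1c6's peers cover all but 1. So r1c6=1.
Step 14. [r3c2∈{2,8}] in row 3, 8 fits only at r3c2 ⇒ r3c2=8.
Step 15. [r3c6∈{5}] r3c6 is down to just 5. So r3c6=5.
Step 16. [r9c5∈{8}] r9c5 is down to just 8. So r9c5=8.
Step 17. [r6c4∈{8}] only 8 remains possible at r6c4. So r6c4=8.
Step 18. [r9c3∈{6}] only 6 remains possible at r9c3 ⇒ r9c3=6.
Step 19. [r7c6∈{7}] nothing but 7 survives at r7c6, so r7c6=7.
Step 20. [r6c6∈{9}] r6c6 is down to just 9 ⇒ r6c6=9.
Step 21. [r6c9∈{4}] r6c9 is down to just 4. So r6c9=4.
Step 22. [r9c1∈{4}] only 4 remains possible at r9c1, so r9c1=4.
Step 23. [r5c4∈{5}] r5c4's peers cover all but 5. So r5c4=5.
Step 24. [r4c7∈{8}] r4c7's peers cover all but 8 ⇒ r4c7=8.
Step 25. [r2c4∈{3}] only 3 remains possible at r2c4 ⇒ r2c4=3.
Step 26. [r2c3∈{7}] r2c3 is down to just 7 ⇒ r2c3=7.
Step 27. [r2c7∈{1}] r2c7's peers cover all but 1 ⇒ r2c7=1.
Step 28. [r5c2∈{1}] r5c2 has the single candidate 1. So r5c2=1.
Step 29. [r7c8∈{1}] r7c8 has the single candidate 1, so r7c8=1.
Step 30. [r9c9∈{9}] nothing but 9 survives at r9c9 ⇒ r9c9=9.
Step 31. [r7c3∈{5}] r7c3's peers cover all but 5 ⇒ r7c3=5.
Step 32. [r4c8∈{5}] r4c8 is down to just 5 ⇒ r4c8=5.
Step 33. [r1c8∈{6}] r1c8's peers cover all but 6, so r1c8=6.
Step 34. [r1c2∈{2}] r1c2's peers cover all but 2, so r1c2=2.
Step 35. [r2c1∈{9}] r2c1 is down to just 9 ⇒ r2c1=9.
Step 36. [r6c8∈{3}] nothing but 3 survives at r6c8, so r6c8=3.
Step 37. [r8c1∈{2}] r8c1 is down to just 2, so r8c1=2.
Step 38. [r3c7∈{2}] only 2 remains possible at r3c7, so r3c7=2.
Step 39. [r5c5∈{6}] r5c5's peers cover all but 6, so r5c5=6.
Step 40. [r3c8∈{9}] r3c8 has the single candidate 9. So r3c8=9.
Step 41. [r5c1∈{3}] r5c1 is down to just 3, so r5c1=3.

Answer: 5 2 4 9 7 1 3 6 8 / 9 6 7 3 2 8 1 4 5 / 1 8 3 6 4 5 2 9 7 / 6 4 9 7 3 2 8 5 1 / 3 1 8 5 6 4 9 7 2 / 7 5 2 8 1 9 6 3 4 / 8 3 5 2 9 7 4 1 6 / 2 9 1 4 5 6 7 8 3 / 4 7 6 1 8 3 5 2 9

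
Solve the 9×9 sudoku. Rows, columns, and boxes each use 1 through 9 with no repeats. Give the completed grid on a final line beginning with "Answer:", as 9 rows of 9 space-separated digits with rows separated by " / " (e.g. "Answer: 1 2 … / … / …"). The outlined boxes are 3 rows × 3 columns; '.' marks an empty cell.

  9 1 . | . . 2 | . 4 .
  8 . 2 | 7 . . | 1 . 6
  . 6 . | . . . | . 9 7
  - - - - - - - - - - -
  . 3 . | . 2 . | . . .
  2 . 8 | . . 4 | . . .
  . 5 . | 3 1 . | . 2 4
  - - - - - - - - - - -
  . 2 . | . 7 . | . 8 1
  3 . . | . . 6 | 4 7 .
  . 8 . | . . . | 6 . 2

Step 1. [r8c2∈{9}] only 9 remains possible at r8c2, so r8c2=9.
Step 2. [r8c9∈{5}] nothing but 5 survives at r8c9. So r8c9=5.
Step 3. [r7c7∈{3,9}] in box 9, 9 fits only at r7c7 ⇒ r7c7=9.
Step 4. [r7c6∈{3,5}] 3 has one home in row 7: r7c6. So r7c6=3.
Step 5. [r1c3∈{3,5,7}] in row 1, 7 fits only at r1c3. So r1c3=7.
Step 6. [r9c1∈{1,4,5,7}] 7 has one home in row 9: r9c1, so r9c1=7.
Step 7. [r3c3∈{3,4,5}] 3 has one home in col 3: r3c3. So r3c3=3.
Step 8. [r3c1∈{4,5}] in box 1, 5 fits only at r3c1. So r3c1=5.
Step 9. [r5c8∈{1,3,5,6}] across row 5, 1 lands solely at r5c8. So r5c8=1.
Step 10. [r4c8∈{5,6}] r4c8 is the only open cell in col 8 admitting 6 ⇒ r4c8=6.
Step 11. [r2c8∈{3,5}] col 8 places 5 nowhere but r2c8. So r2c8=5.
Step 12. [r2c6∈{9}] r2c6 is down to just 9 ⇒ r2c6=9.
Step 13. [r8c5∈{8}] only 8 remains possible at r8c5. So r8c5=8.
Step 14. [r8c3∈{1}] r8c3 is down to just 1 ⇒ r8c3=1.
Step 15. [r3c5∈{4}] r3c5's peers cover all but 4 ⇒ r3c5=4.
Step 16. [r6c3∈{6,9}] 9 has one home in row 6: r6c3, so r6c3=9.
Step 17. [r4c3∈{4}] r4c3 has the single candidate 4, so r4c3=4.
Step 18. [r9c3∈{5}] r9c3's peers cover all but 5, so r9c3=5.
Step 19. [r4c6∈{5,7,8}] col 6 places 5 nowhere but r4c6. So r4c6=5.
Step 20. [r9c4∈{1,4,9}] row 9 places 4 nowhere but r9c4, so r9c4=4.
Step 21. [r4c7∈{7,8}] 7 has one home in row 4: r4c7. So r4c7=7.
Step 22. [r6c7∈{8}] r6c7's peers cover all but 8, so r6c7=8.
Step 23. [r4c4∈{8,9}] row 4 places 8 nowhere but r4c4 ⇒ r4c4=8.
Step 24. [r1c7∈{3}] only 3 remains possible at r1c7 ⇒ r1c7=3.
Step 25. [r5c4∈{6,9}] in col 4, 9 fits only at r5c4 ⇒ r5c4=9.
Step 26. [r1c4∈{5,6}] across col 4, 6 lands solely at r1c4. So r1c4=6.
Step 27. [r3c4∈{1}] nothing but 1 survives at r3c4. So r3c4=1.
Step 28. [r7c1∈{4,6}] in row 7, 4 fits only at r7c1. So r7c1=4.
Step 29. [r6c6∈{7}] only 7 remains possible at r6c6 ⇒ r6c6=7.
Step 30. [r5c9∈{3}] r5c9 is down to just 3. So r5c9=3.
Step 31. [r7c3∈{6}] r7c3 is down to just 6 ⇒ r7c3=6.
Step 32. [r2c5∈{3}] r2c5 is down to just 3 ⇒ r2c5=3.
Step 33. [r4c9∈{9}] r4c9's peers cover all but 9. So r4c9=9.
Step 34. [r6c1∈{6}] nothing but 6 survives at r6c1. So r6c1=6.
Step 35. [r3c7∈{2}] r3c7's peers cover all but 2. So r3c7=2.
Step 36. [r5c7∈{5}] only 5 remains possible at r5c7, so r5c7=5.
Step 37. [r3c6∈{8}] r3c6 is down to just 8 ⇒ r3c6=8.
Step 38. [r1c5∈{5}] r1c5 has the single candidate 5 ⇒ r1c5=5.
Step 39. [r7c4∈{5}] r7c4's peers cover all but 5. So r7c4=5.
Step 40. [r4c1∈{1}] nothing but 1 survives at r4c1. So r4c1=1.
Step 41. [r5c5∈{6}] r5c5's peers cover all but 6. So r5c5=6.
Step 42. [r9c5∈{9}] r9c5's peers cover all but 9. So r9c5=9.
Step 43. [r1c9∈{8}] r1c9 has the single candidate 8 ⇒ r1c9=8.
Step 44. [r5c2∈{7}] nothing but 7 survives at r5c2. So r5c2=7.
Step 45. [r8c4∈{2}] r8c4 has the single candidate 2. So r8c4=2.
Step 46. [r9c6∈{1}] only 1 remains possible at r9c6 ⇒ r9c6=1.
Step 47. [r2c2∈{4}] r2c2 is down to just 4. So r2c2=4.
Step 48. [r9c8∈{3}] r9c8 is down to just 3, so r9c8=3.

Answer: 9 1 7 6 5 2 3 4 8 / 8 4 2 7 3 9 1 5 6 / 5 6 3 1 4 8 2 9 7 / 1 3 4 8 2 5 7 6 9 / 2 7 8 9 6 4 5 1 3 / 6 5 9 3 1 7 8 2 4 / 4 2 6 5 7 3 9 8 1 / 3 9 1 2 8 6 4 7 5 / 7 8 5 4 9 1 6 3 2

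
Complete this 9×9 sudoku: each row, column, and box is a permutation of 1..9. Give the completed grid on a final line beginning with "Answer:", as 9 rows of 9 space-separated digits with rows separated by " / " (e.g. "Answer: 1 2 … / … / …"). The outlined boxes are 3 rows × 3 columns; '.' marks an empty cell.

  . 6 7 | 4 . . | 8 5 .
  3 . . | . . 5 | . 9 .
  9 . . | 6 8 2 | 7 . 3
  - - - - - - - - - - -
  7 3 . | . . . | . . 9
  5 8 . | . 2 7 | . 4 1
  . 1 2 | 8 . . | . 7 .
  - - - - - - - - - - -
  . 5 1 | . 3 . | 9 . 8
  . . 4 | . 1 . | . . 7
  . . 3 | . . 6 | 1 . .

Step 1. [r9c8∈{2}] r9c8's peers cover all but 2 ⇒ r9c8=2.
Step 2. [r4c3∈{6}] r4c3's peers cover all but 6. So r4c3=6.
Step 3. [r6c5∈{4,5,6,9}] 6 has one home in col 5: r6c5 ⇒ r6c5=6.
Step 4. [r6c6∈{3,4,9}] across row 6, 9 lands solely at r6c6 ⇒ r6c6=9.
Step 5. [r7c4∈{2,7}] across row 7, 7 lands solely at r7c4. So r7c4=7.
Step 6. [r7c1∈{2,6}] across row 7, 2 lands solely at r7c1. So r7c1=2.
Step 7. [r2c7∈{2,4,6}] col 7 places 4 nowhere but r2c7 ⇒ r2c7=4.
Step 8. [r8c1∈{6,8}] in col 1, 6 fits only at r8c1 ⇒ r8c1=6.
Step 9. [r6c9∈{5}] r6c9 is down to just 5 ⇒ r6c9=5.
Step 10. [r8c4∈{2,5,9}] 2 has one home in row 8: r8c4, so r8c4=2.
Step 11. [r9c4∈{5,9}] r9c4 is the only open cell in col 4 admitting 9, so r9c4=9.
Step 12. [r9c5∈{4,5}] 5 has one home in row 9: r9c5, so r9c5=5.
Step 13. [r2c4∈{1}] r2c4 is down to just 1 ⇒ r2c4=1.
Step 14. [r6c7∈{3}] nothing but 3 survives at r6c7, so r6c7=3.
Step 15. [r4c6∈{1,4}] r4c6 is the only open cell in row 4 admitting 1. So r4c6=1.
Step 16. [r2c2∈{2}] only 2 remains possible at r2c2. So r2c2=2.
Step 17. [r5c7∈{6}] only 6 remains possible at r5c7, so r5c7=6.
Step 18. [r9c2∈{7}] r9c2's peers cover all but 7. So r9c2=7.
Step 19. [r4c8∈{8}] nothing but 8 survives at r4c8, so r4c8=8.
Step 20. [r3c2∈{4}] r3c2 has the single candidate 4. So r3c2=4.
Step 21. [r3c3∈{5}] r3c3 has the single candidate 5. So r3c3=5.
Step 22. [r4c4∈{5}] r4c4 is down to just 5. So r4c4=5.
Step 23. [r1c1∈{1}] nothing but 1 survives at r1c1 ⇒ r1c1=1.
Step 24. [r1c9∈{2}] r1c9 has the single candidate 2 ⇒ r1c9=2.
Step 25. [r7c8∈{6}] r7c8's peers cover all but 6. So r7c8=6.
Step 26. [r2c3∈{8}] r2c3 has the single candidate 8, so r2c3=8.
Step 27. [r5c4∈{3}] r5c4's peers cover all but 3 ⇒ r5c4=3.
Step 28. [r8c7∈{5}] only 5 remains possible at r8c7. So r8c7=5.
Step 29. [r5c3∈{9}] r5c3 has the single candidate 9, so r5c3=9.
Step 30. [r9c9∈{4}] r9c9 is down to just 4 ⇒ r9c9=4.
Step 31. [r1c6∈{3}] r1c6 is down to just 3. So r1c6=3.
Step 32. [r6c1∈{4}] r6c1 is down to just 4. So r6c1=4.
Step 33. [r7c6∈{4}] r7c6's peers cover all but 4 ⇒ r7c6=4.
Step 34. [r8c6∈{8}] nothing but 8 survives at r8c6 ⇒ r8c6=8.
Step 35. [r4c7∈{2}] nothing but 2 survives at r4c7 ⇒ r4c7=2.
Step 36. [r1c5∈{9}] r1c5's peers cover all but 9, so r1c5=9.
Step 37. [r9c1∈{8}] r9c1's peers cover all but 8. So r9c1=8.
Step 38. [r8c8∈{3}] r8c8 has the single candidate 3 ⇒ r8c8=3.
Step 39. [r4c5∈{4}] nothing but 4 survives at r4c5, so r4c5=4.
Step 40. [r8c2∈{9}] r8c2 has the single candidate 9 ⇒ r8c2=9.
Step 41. [r2c5∈{7}] only 7 remains possible at r2c5. So r2c5=7.
Step 42. [r2c9∈{6}] r2c9's peers cover all but 6, so r2c9=6.
Step 43. [r3c8∈{1}] r3c8 is down to just 1. So r3c8=1.

Answer: 1 6 7 4 9 3 8 5 2 / 3 2 8 1 7 5 4 9 6 / 9 4 5 6 8 2 7 1 3 / 7 3 6 5 4 1 2 8 9 / 5 8 9 3 2 7 6 4 1 / 4 1 2 8 6 9 3 7 5 / 2 5 1 7 3 4 9 6 8 / 6 9 4 2 1 8 5 3 7 / 8 7 3 9 5 6 1 2 4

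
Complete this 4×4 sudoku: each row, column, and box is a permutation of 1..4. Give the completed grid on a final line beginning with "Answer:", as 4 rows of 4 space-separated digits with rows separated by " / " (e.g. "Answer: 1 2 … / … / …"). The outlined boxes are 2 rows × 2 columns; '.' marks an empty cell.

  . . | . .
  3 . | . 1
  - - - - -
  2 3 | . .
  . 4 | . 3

Step 1. [r1c4∈{2,4}] in col 4, 2 fits only at r1c4, so r1c4=2.
Step 2. [r4c1∈{1}] r4c1 has the single candidate 1 ⇒ r4c1=1.
Step 3. [r2c3∈{4}] r2c3 is down to just 4. So r2c3=4.
Step 4. [r3c3∈{1}] only 1 remains possible at r3c3, so r3c3=1.
Step 5. [r4c3∈{2}] only 2 remains possible at r4c3 ⇒ r4c3=2.
Step 6. [r2c2∈{2}] only 2 remains possible at r2c2. So r2c2=2.
Step 7. [r3c4∈{4}] only 4 remains possible at r3c4. So r3c4=4.
Step 8. [r1c2∈{1}] r1c2 is down to just 1. So r1c2=1.
Step 9. [r1c1∈{4}] nothing but 4 survives at r1c1. So r1c1=4.
Step 10. [r1c3∈{3}] r1c3 has the single candidate 3. So r1c3=3.

Answer: 4 1 3 2 / 3 2 4 1 / 2 3 1 4 / 1 4 2 3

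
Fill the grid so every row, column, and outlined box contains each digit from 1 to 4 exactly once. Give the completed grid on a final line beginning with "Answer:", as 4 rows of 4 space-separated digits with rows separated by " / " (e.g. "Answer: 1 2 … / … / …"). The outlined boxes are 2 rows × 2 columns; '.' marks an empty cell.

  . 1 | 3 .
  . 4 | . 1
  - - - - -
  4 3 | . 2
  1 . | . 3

Step 1. [r1c1∈{2}] only 2 remains possible at r1c1, so r1c1=2.
Step 2. [r2c3∈{2}] only 2 remains possible at r2c3, so r2c3=2.
Step 3. [r2c1∈{3}] nothing but 3 survives at r2c1 ⇒ r2c1=3.
Step 4. [r1c4∈{4}] r1c4 has the single candidate 4, so r1c4=4.
Step 5. [r4c2∈{2}] r4c2's peers cover all but 2, so r4c2=2.
Step 6. [r3c3∈{1}] r3c3 has the single candidate 1 ⇒ r3c3=1.
Step 7. [r4c3∈{4}] r4c3's peers cover all but 4, so r4c3=4.

Answer: 2 1 3 4 / 3 4 2 1 / 4 3 1 2 / 1 2 4 3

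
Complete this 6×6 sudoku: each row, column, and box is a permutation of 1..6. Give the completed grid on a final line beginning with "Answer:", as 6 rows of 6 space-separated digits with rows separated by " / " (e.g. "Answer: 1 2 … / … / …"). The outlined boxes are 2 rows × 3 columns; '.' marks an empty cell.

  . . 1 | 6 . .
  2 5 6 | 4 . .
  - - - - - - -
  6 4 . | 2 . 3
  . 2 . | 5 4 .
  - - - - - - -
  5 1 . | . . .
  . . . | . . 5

Step 1. [r2c5∈{1,3}] r2c5 is the only open cell in row 2 admitting 3, so r2c5=3.
Step 2. [r5c6∈{2,4,6}] in col 6, 4 fits only at r5c6 ⇒ r5c6=4.
Step 3. [r4c3∈{3}] nothing but 3 survives at r4c3. So r4c3=3.
Step 4. [r5c3∈{2}] nothing but 2 survives at r5c3 ⇒ r5c3=2.
Step 5. [r6c5∈{1,2,6}] 2 has one home in row 6: r6c5 ⇒ r6c5=2.
Step 6. [r1c1∈{3,4}] across row 1, 4 lands solely at r1c1, so r1c1=4.
Step 7. [r6c1∈{3}] only 3 remains possible at r6c1 ⇒ r6c1=3.
Step 8. [r2c6∈{1}] r2c6 has the single candidate 1, so r2c6=1.
Step 9. [r4c6∈{6}] only 6 remains possible at r4c6, so r4c6=6.
Step 10. [r5c5∈{6}] nothing but 6 survives at r5c5 ⇒ r5c5=6.
Step 11. [r1c5∈{5}] r1c5 has the single candidate 5. So r1c5=5.
Step 12. [r6c4∈{1}] only 1 remains possible at r6c4, so r6c4=1.
Step 13. [r1c2∈{3}] nothing but 3 survives at r1c2 ⇒ r1c2=3.
Step 14. [r3c5∈{1}] r3c5 has the single candidate 1 ⇒ r3c5=1.
Step 15. [r5c4∈{3}] r5c4 is down to just 3. So r5c4=3.
Step 16. [r3c3∈{5}] r3c3's peers cover all but 5, so r3c3=5.
Step 17. [r1c6∈{2}] r1c6 has the single candidate 2. So r1c6=2.
Step 18. [r6c2∈{6}] r6c2 is down to just 6, so r6c2=6.
Step 19. [r6c3∈{4}] r6c3 has the single candidate 4. So r6c3=4.
Step 20. [r4c1∈{1}] nothing but 1 survives at r4c1, so r4c1=1.

Answer: 4 3 1 6 5 2 / 2 5 6 4 3 1 / 6 4 5 2 1 3 / 1 2 3 5 4 6 / 5 1 2 3 6 4 / 3 6 4 1 2 5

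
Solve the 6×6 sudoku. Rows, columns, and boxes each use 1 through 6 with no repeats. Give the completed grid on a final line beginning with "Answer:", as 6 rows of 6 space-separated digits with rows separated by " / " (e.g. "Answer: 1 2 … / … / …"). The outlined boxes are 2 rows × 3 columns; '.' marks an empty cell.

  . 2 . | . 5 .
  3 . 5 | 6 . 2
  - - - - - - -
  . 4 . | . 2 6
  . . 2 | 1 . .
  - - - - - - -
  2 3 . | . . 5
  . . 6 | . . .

Step 1. [r5c4∈{4}] only 4 remains possible at r5c4. So r5c4=4.
Step 2. [r5c3∈{1}] nothing but 1 survives at r5c3. So r5c3=1.
Step 3. [r1c1∈{1,4,6}] in row 1, 6 fits only at r1c1, so r1c1=6.
Step 4. [r1c6∈{1,3,4}] across row 1, 1 lands solely at r1c6, so r1c6=1.
Step 5. [r4c1∈{5}] r4c1's peers cover all but 5. So r4c1=5.
Step 6. [r6c6∈{3}] r6c6 is down to just 3. So r6c6=3.
Step 7. [r4c5∈{3,4}] r4c5 is the only open cell in row 4 admitting 3, so r4c5=3.
Step 8. [r5c5∈{6}] r5c5 has the single candidate 6, so r5c5=6.
Step 9. [r6c4∈{2}] nothing but 2 survives at r6c4 ⇒ r6c4=2.
Step 10. [r3c3∈{3}] r3c3 is down to just 3 ⇒ r3c3=3.
Step 11. [r2c2∈{1}] r2c2 is down to just 1, so r2c2=1.
Step 12. [r3c1∈{1}] r3c1's peers cover all but 1, so r3c1=1.
Step 13. [r1c3∈{4}] only 4 remains possible at r1c3. So r1c3=4.
Step 14. [r1c4∈{3}] r1c4 is down to just 3 ⇒ r1c4=3.
Step 15. [r4c2∈{6}] r4c2 is down to just 6 ⇒ r4c2=6.
Step 16. [r3c4∈{5}] r3c4's peers cover all but 5 ⇒ r3c4=5.
Step 17. [r6c1∈{4}] r6c1's peers cover all but 4. So r6c1=4.
Step 18. [r2c5∈{4}] nothing but 4 survives at r2c5 ⇒ r2c5=4.
Step 19. [r6c5∈{1}] r6c5's peers cover all but 1. So r6c5=1.
Step 20. [r4c6∈{4}] r4c6 has the single candidate 4 ⇒ r4c6=4.
Step 21. [r6c2∈{5}] nothing but 5 survives at r6c2. So r6c2=5.

Answer: 6 2 4 3 5 1 / 3 1 5 6 4 2 / 1 4 3 5 2 6 / 5 6 2 1 3 4 / 2 3 1 4 6 5 / 4 5 6 2 1 3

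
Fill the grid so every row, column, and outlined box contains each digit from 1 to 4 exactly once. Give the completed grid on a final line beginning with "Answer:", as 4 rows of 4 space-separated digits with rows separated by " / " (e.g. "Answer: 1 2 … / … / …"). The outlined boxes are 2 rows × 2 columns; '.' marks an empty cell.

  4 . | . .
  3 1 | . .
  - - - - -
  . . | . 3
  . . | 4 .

Step 1. [r2c3∈{2}] r2c3's peers cover all but 2, so r2c3=2.
Step 2. [r3c3∈{1}] nothing but 1 survives at r3c3. So r3c3=1.
Step 3. [r3c1∈{2}] nothing but 2 survives at r3c1. So r3c1=2.
Step 4. [r2c4∈{4}] nothing but 4 survives at r2c4. So r2c4=4.
Step 5. [r1c3∈{3}] r1c3 is down to just 3 ⇒ r1c3=3.
Step 6. [r1c2∈{2}] r1c2 is down to just 2. So r1c2=2.
Step 7. [r4c4∈{2}] nothing but 2 survives at r4c4. So r4c4=2.
Step 8. [r4c2∈{3}] nothing but 3 survives at r4c2 ⇒ r4c2=3.
Step 9. [r1c4∈{1}] only 1 remains possible at r1c4. So r1c4=1.
Step 10. [r3c2∈{4}] r3c2 has the single candidate 4, so r3c2=4.
Step 11. [r4c1∈{1}] only 1 remains possible at r4c1. So r4c1=1.

Answer: 4 2 3 1 / 3 1 2 4 / 2 4 1 3 / 1 3 4 2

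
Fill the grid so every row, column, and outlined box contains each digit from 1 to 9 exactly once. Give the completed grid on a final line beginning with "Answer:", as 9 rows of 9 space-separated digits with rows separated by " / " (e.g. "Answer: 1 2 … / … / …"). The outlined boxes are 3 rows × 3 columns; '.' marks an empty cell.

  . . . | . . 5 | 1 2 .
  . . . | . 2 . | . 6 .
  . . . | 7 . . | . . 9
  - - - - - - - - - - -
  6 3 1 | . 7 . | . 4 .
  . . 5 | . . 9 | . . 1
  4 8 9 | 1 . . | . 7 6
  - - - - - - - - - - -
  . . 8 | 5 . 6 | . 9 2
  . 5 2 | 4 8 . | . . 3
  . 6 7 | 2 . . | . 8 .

Step 1. [r4c4∈{8}] r4c4's peers cover all but 8, so r4c4=8.
Step 2. [r5c8∈{3}] r5c8 is down to just 3, so r5c8=3.
Step 3. [r7c2∈{1,4}] r7c2 is the only open cell in box 7 admitting 4, so r7c2=4.
Step 4. [r4c9∈{5}] r4c9 has the single candidate 5. So r4c9=5.
Step 5. [r8c1∈{1,9}] row 8 places 9 nowhere but r8c1, so r8c1=9.
Step 6. [r5c7∈{2,8}] row 5 places 8 nowhere but r5c7 ⇒ r5c7=8.
Step 7. [r9c9∈{4}] r9c9 has the single candidate 4, so r9c9=4.
Step 8. [r5c5∈{4,6}] in row 5, 4 fits only at r5c5 ⇒ r5c5=4.
Step 9. [r1c3∈{3,4,6}] across row 1, 4 lands solely at r1c3, so r1c3=4.
Step 10. [r2c3∈{3}] r2c3 has the single candidate 3 ⇒ r2c3=3.
Step 11. [r1c4∈{3,6,9}] 3 has one home in col 4: r1c4 ⇒ r1c4=3.
Step 12. [r9c5∈{1,3,9}] 9 has one home in row 9: r9c5. So r9c5=9.
Step 13. [r3c8∈{5}] only 5 remains possible at r3c8. So r3c8=5.
Step 14. [r2c1∈{1,5,7,8}] in row 2, 5 fits only at r2c1. So r2c1=5.
Step 15. [r6c7∈{2}] r6c7 is down to just 2, so r6c7=2.
Step 16. [r6c6∈{3}] only 3 remains possible at r6c6. So r6c6=3.
Step 17. [r9c6∈{1}] r9c6's peers cover all but 1 ⇒ r9c6=1.
Step 18. [r2c2∈{1,7,9}] 1 has one home in row 2: r2c2, so r2c2=1.
Step 19. [r3c2∈{2}] r3c2 has the single candidate 2 ⇒ r3c2=2.
Step 20. [r5c2∈{7}] nothing but 7 survives at r5c2, so r5c2=7.
Step 21. [r3c1∈{8}] r3c1 is down to just 8 ⇒ r3c1=8.
Step 22. [r7c7∈{7}] only 7 remains possible at r7c7, so r7c7=7.
Step 23. [r3c6∈{4}] only 4 remains possible at r3c6. So r3c6=4.
Step 24. [r2c9∈{7,8}] in row 2, 7 fits only at r2c9, so r2c9=7.
Step 25. [r9c1∈{3}] only 3 remains possible at r9c1. So r9c1=3.
Step 26. [r1c5∈{6}] nothing but 6 survives at r1c5. So r1c5=6.
Step 27. [r6c5∈{5}] nothing but 5 survives at r6c5 ⇒ r6c5=5.
Step 28. [r7c1∈{1}] r7c1's peers cover all but 1 ⇒ r7c1=1.
Step 29. [r3c5∈{1}] only 1 remains possible at r3c5 ⇒ r3c5=1.
Step 30. [r2c7∈{4}] r2c7 is down to just 4 ⇒ r2c7=4.
Step 31. [r8c6∈{7}] only 7 remains possible at r8c6 ⇒ r8c6=7.
Step 32. [r1c2∈{9}] r1c2's peers cover all but 9, so r1c2=9.
Step 33. [r5c4∈{6}] only 6 remains possible at r5c4 ⇒ r5c4=6.
Step 34. [r8c8∈{1}] r8c8's peers cover all but 1, so r8c8=1.
Step 35. [r8c7∈{6}] r8c7's peers cover all but 6 ⇒ r8c7=6.
Step 36. [r2c6∈{8}] r2c6 has the single candidate 8 ⇒ r2c6=8.
Step 37. [r4c6∈{2}] nothing but 2 survives at r4c6, so r4c6=2.
Step 38. [r2c4∈{9}] r2c4 has the single candidate 9, so r2c4=9.
Step 39. [r1c9∈{8}] only 8 remains possible at r1c9, so r1c9=8.
Step 40. [r3c7∈{3}] nothing but 3 survives at r3c7. So r3c7=3.
Step 41. [r3c3∈{6}] only 6 remains possible at r3c3. So r3c3=6.
Step 42. [r1c1∈{7}] r1c1's peers cover all but 7, so r1c1=7.
Step 43. [r7c5∈{3}] r7c5 has the single candidate 3 ⇒ r7c5=3.
Step 44. [r5c1∈{2}] r5c1's peers cover all but 2. So r5c1=2.
Step 45. [r9c7∈{5}] r9c7 has the single candidate 5 ⇒ r9c7=5.
Step 46. [r4c7∈{9}] only 9 remains possible at r4c7, so r4c7=9.

Answer: 7 9 4 3 6 5 1 2 8 / 5 1 3 9 2 8 4 6 7 / 8 2 6 7 1 4 3 5 9 / 6 3 1 8 7 2 9 4 5 / 2 7 5 6 4 9 8 3 1 / 4 8 9 1 5 3 2 7 6 / 1 4 8 5 3 6 7 9 2 / 9 5 2 4 8 7 6 1 3 / 3 6 7 2 9 1 5 8 4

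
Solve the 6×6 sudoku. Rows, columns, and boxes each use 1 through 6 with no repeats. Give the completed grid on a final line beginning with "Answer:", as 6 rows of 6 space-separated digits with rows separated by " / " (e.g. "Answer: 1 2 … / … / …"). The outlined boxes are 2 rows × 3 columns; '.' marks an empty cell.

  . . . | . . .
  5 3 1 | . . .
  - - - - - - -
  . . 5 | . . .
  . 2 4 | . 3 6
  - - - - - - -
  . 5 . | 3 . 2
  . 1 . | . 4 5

Step 1. [r5c3∈{6}] only 6 remains possible at r5c3 ⇒ r5c3=6.
Step 2. [r1c2∈{4,6}] across col 2, 4 lands solely at r1c2, so r1c2=4.
Step 3. [r1c5∈{1,2,5,6}] across col 5, 5 lands solely at r1c5, so r1c5=5.
Step 4. [r1c3∈{2}] r1c3's peers cover all but 2, so r1c3=2.
Step 5. [r3c1∈{1,3,6}] across row 3, 3 lands solely at r3c1. So r3c1=3.
Step 6. [r2c5∈{2,6}] across col 5, 6 lands solely at r2c5, so r2c5=6.
Step 7. [r1c4∈{1}] only 1 remains possible at r1c4. So r1c4=1.
Step 8. [r2c6∈{4}] r2c6 has the single candidate 4, so r2c6=4.
Step 9. [r3c5∈{1,2}] 2 has one home in col 5: r3c5, so r3c5=2.
Step 10. [r1c1∈{6}] only 6 remains possible at r1c1. So r1c1=6.
Step 11. [r6c4∈{6}] only 6 remains possible at r6c4 ⇒ r6c4=6.
Step 12. [r5c1∈{4}] r5c1 is down to just 4. So r5c1=4.
Step 13. [r4c4∈{5}] r4c4's peers cover all but 5, so r4c4=5.
Step 14. [r3c6∈{1}] r3c6 is down to just 1. So r3c6=1.
Step 15. [r4c1∈{1}] only 1 remains possible at r4c1, so r4c1=1.
Step 16. [r1c6∈{3}] r1c6 has the single candidate 3. So r1c6=3.
Step 17. [r6c1∈{2}] nothing but 2 survives at r6c1, so r6c1=2.
Step 18. [r3c4∈{4}] r3c4 has the single candidate 4, so r3c4=4.
Step 19. [r6c3∈{3}] r6c3's peers cover all but 3, so r6c3=3.
Step 20. [r3c2∈{6}] r3c2 has the single candidate 6, so r3c2=6.
Step 21. [r5c5∈{1}] nothing but 1 survives at r5c5, so r5c5=1.
Step 22. [r2c4∈{2}] r2c4 has the single candidate 2, so r2c4=2.

Answer: 6 4 2 1 5 3 / 5 3 1 2 6 4 / 3 6 5 4 2 1 / 1 2 4 5 3 6 / 4 5 6 3 1 2 / 2 1 3 6 4 5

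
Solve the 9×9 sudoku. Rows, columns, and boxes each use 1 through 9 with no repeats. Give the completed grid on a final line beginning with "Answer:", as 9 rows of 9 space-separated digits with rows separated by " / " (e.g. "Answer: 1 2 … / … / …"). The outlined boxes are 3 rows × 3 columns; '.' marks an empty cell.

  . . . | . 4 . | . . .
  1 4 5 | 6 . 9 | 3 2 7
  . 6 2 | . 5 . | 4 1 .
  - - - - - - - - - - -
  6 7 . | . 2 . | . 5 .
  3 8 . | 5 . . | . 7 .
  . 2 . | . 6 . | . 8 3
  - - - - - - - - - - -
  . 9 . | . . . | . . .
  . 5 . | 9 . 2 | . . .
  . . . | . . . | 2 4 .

Step 1. [r9c9∈{1,5,6,8,9}] row 9 places 9 nowhere but r9c9. So r9c9=9.
Step 2. [r3c9∈{8}] r3c9 is down to just 8. So r3c9=8.
Step 3. [r9c2∈{1,3}] col 2 places 1 nowhere but r9c2, so r9c2=1.
Step 4. [r9c6∈{3,5,6,7,8}] row 9 places 5 nowhere but r9c6. So r9c6=5.
Step 5. [r7c6∈{1,3,4,6,7,8}] across col 6, 6 lands solely at r7c6 ⇒ r7c6=6.
Step 6. [r7c4∈{1,3,4,7,8}] 4 has one home in box 8: r7c4. So r7c4=4.
Step 7. [r2c5∈{8}] only 8 remains possible at r2c5, so r2c5=8.
Step 8. [r9c4∈{3,7,8}] 8 has one home in box 8: r9c4. So r9c4=8.
Step 9. [r9c1∈{7}] r9c1's peers cover all but 7. So r9c1=7.
Step 10. [r1c3∈{3,7,8,9}] 7 has one home in col 3: r1c3, so r1c3=7.
Step 11. [r1c8∈{6,9}] r1c8 is the only open cell in col 8 admitting 9. So r1c8=9.
Step 12. [r8c8∈{3,6}] r8c8 is the only open cell in col 8 admitting 6 ⇒ r8c8=6.
Step 13. [r8c9∈{1}] r8c9 has the single candidate 1 ⇒ r8c9=1.
Step 14. [r9c5∈{3}] r9c5 has the single candidate 3 ⇒ r9c5=3.
Step 15. [r4c9∈{4}] nothing but 4 survives at r4c9. So r4c9=4.
Step 16. [r5c5∈{1,9}] in col 5, 9 fits only at r5c5 ⇒ r5c5=9.
Step 17. [r8c3∈{3,4,8}] r8c3 is the only open cell in row 8 admitting 3 ⇒ r8c3=3.
Step 18. [r7c3∈{8}] nothing but 8 survives at r7c3. So r7c3=8.
Step 19. [r8c5∈{7}] r8c5 is down to just 7, so r8c5=7.
Step 20. [r7c9∈{5}] r7c9 has the single candidate 5. So r7c9=5.
Step 21. [r1c9∈{6}] r1c9 is down to just 6 ⇒ r1c9=6.
Step 22. [r6c1∈{4,5,9}] 5 has one home in row 6: r6c1. So r6c1=5.
Step 23. [r1c2∈{3}] r1c2's peers cover all but 3 ⇒ r1c2=3.
Step 24. [r1c6∈{1}] r1c6 has the single candidate 1. So r1c6=1.
Step 25. [r5c6∈{4}] r5c6's peers cover all but 4. So r5c6=4.
Step 26. [r5c3∈{1}] r5c3 has the single candidate 1 ⇒ r5c3=1.
Step 27. [r6c6∈{7}] nothing but 7 survives at r6c6. So r6c6=7.
Step 28. [r4c3∈{9}] r4c3's peers cover all but 9. So r4c3=9.
Step 29. [r6c4∈{1}] nothing but 1 survives at r6c4, so r6c4=1.
Step 30. [r3c6∈{3}] r3c6 has the single candidate 3. So r3c6=3.
Step 31. [r3c1∈{9}] r3c1 is down to just 9 ⇒ r3c1=9.
Step 32. [r6c7∈{9}] nothing but 9 survives at r6c7, so r6c7=9.
Step 33. [r6c3∈{4}] r6c3 has the single candidate 4 ⇒ r6c3=4.
Step 34. [r7c5∈{1}] r7c5's peers cover all but 1. So r7c5=1.
Step 35. [r1c4∈{2}] nothing but 2 survives at r1c4 ⇒ r1c4=2.
Step 36. [r4c6∈{8}] r4c6's peers cover all but 8, so r4c6=8.
Step 37. [r5c7∈{6}] only 6 remains possible at r5c7 ⇒ r5c7=6.
Step 38. [r7c7∈{7}] r7c7 has the single candidate 7, so r7c7=7.
Step 39. [r8c7∈{8}] nothing but 8 survives at r8c7 ⇒ r8c7=8.
Step 40. [r1c1∈{8}] r1c1 is down to just 8 ⇒ r1c1=8.
Step 41. [r7c8∈{3}] r7c8 has the single candidate 3. So r7c8=3.
Step 42. [r7c1∈{2}] r7c1 has the single candidate 2, so r7c1=2.
Step 43. [r3c4∈{7}] nothing but 7 survives at r3c4 ⇒ r3c4=7.
Step 44. [r8c1∈{4}] only 4 remains possible at r8c1 ⇒ r8c1=4.
Step 45. [r4c4∈{3}] r4c4 has the single candidate 3 ⇒ r4c4=3.
Step 46. [r5c9∈{2}] only 2 remains possible at r5c9 ⇒ r5c9=2.
Step 47. [r9c3∈{6}] only 6 remains possible at r9c3. So r9c3=6.
Step 48. [r1c7∈{5}] only 5 remains possible at r1c7. So r1c7=5.
Step 49. [r4c7∈{1}] only 1 remains possible at r4c7 ⇒ r4c7=1.

Answer: 8 3 7 2 4 1 5 9 6 / 1 4 5 6 8 9 3 2 7 / 9 6 2 7 5 3 4 1 8 / 6 7 9 3 2 8 1 5 4 / 3 8 1 5 9 4 6 7 2 / 5 2 4 1 6 7 9 8 3 / 2 9 8 4 1 6 7 3 5 / 4 5 3 9 7 2 8 6 1 / 7 1 6 8 3 5 2 4 9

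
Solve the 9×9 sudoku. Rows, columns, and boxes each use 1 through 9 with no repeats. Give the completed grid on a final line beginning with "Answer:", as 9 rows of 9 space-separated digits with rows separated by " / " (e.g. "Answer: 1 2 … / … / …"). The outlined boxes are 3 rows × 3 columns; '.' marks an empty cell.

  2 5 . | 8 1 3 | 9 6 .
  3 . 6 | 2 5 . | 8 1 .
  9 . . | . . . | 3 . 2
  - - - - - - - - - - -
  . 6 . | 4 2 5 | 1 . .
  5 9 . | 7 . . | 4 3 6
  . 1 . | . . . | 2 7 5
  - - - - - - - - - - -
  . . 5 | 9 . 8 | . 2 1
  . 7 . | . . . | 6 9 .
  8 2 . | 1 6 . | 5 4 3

Step 1. [r2c2∈{4}] only 4 remains possible at r2c2 ⇒ r2c2=4.
Step 2. [r4c3∈{3,7,8}] across row 4, 3 lands solely at r4c3, so r4c3=3.
Step 3. [r3c3∈{1,7,8}] across row 3, 1 lands solely at r3c3, so r3c3=1.
Step 4. [r8c3∈{4}] r8c3's peers cover all but 4 ⇒ r8c3=4.
Step 5. [r9c6∈{7}] r9c6 has the single candidate 7 ⇒ r9c6=7.
Step 6. [r8c5∈{3}] only 3 remains possible at r8c5, so r8c5=3.
Step 7. [r6c5∈{8,9}] across col 5, 9 lands solely at r6c5. So r6c5=9.
Step 8. [r3c6∈{4,6}] 4 has one home in col 6: r3c6 ⇒ r3c6=4.
Step 9. [r1c9∈{4,7}] 4 has one home in row 1: r1c9, so r1c9=4.
Step 10. [r5c3∈{2,8}] in row 5, 2 fits only at r5c3, so r5c3=2.
Step 11. [r6c4∈{3,6}] row 6 places 3 nowhere but r6c4, so r6c4=3.
Step 12. [r4c8∈{8}] only 8 remains possible at r4c8 ⇒ r4c8=8.
Step 13. [r2c9∈{7}] only 7 remains possible at r2c9, so r2c9=7.
Step 14. [r9c3∈{9}] r9c3 is down to just 9. So r9c3=9.
Step 15. [r2c6∈{9}] nothing but 9 survives at r2c6, so r2c6=9.
Step 16. [r8c4∈{5}] r8c4 has the single candidate 5, so r8c4=5.
Step 17. [r5c5∈{8}] r5c5's peers cover all but 8, so r5c5=8.
Step 18. [r3c4∈{6}] nothing but 6 survives at r3c4 ⇒ r3c4=6.
Step 19. [r7c1∈{6}] only 6 remains possible at r7c1. So r7c1=6.
Step 20. [r8c6∈{2}] r8c6 is down to just 2. So r8c6=2.
Step 21. [r8c9∈{8}] r8c9's peers cover all but 8. So r8c9=8.
Step 22. [r4c1∈{7}] r4c1 has the single candidate 7. So r4c1=7.
Step 23. [r8c1∈{1}] r8c1 is down to just 1. So r8c1=1.
Step 24. [r4c9∈{9}] r4c9's peers cover all but 9, so r4c9=9.
Step 25. [r7c2∈{3}] r7c2 is down to just 3 ⇒ r7c2=3.
Step 26. [r3c2∈{8}] nothing but 8 survives at r3c2, so r3c2=8.
Step 27. [r5c6∈{1}] r5c6's peers cover all but 1. So r5c6=1.
Step 28. [r6c3∈{8}] nothing but 8 survives at r6c3, so r6c3=8.
Step 29. [r3c8∈{5}] nothing but 5 survives at r3c8. So r3c8=5.
Step 30. [r1c3∈{7}] nothing but 7 survives at r1c3 ⇒ r1c3=7.
Step 31. [r7c7∈{7}] only 7 remains possible at r7c7. So r7c7=7.
Step 32. [r6c6∈{6}] nothing but 6 survives at r6c6 ⇒ r6c6=6.
Step 33. [r6c1∈{4}] r6c1's peers cover all but 4, so r6c1=4.
Step 34. [r3c5∈{7}] only 7 remains possible at r3c5. So r3c5=7.
Step 35. [r7c5∈{4}] only 4 remains possible at r7c5 ⇒ r7c5=4.

Answer: 2 5 7 8 1 3 9 6 4 / 3 4 6 2 5 9 8 1 7 / 9 8 1 6 7 4 3 5 2 / 7 6 3 4 2 5 1 8 9 / 5 9 2 7 8 1 4 3 6 / 4 1 8 3 9 6 2 7 5 / 6 3 5 9 4 8 7 2 1 / 1 7 4 5 3 2 6 9 8 / 8 2 9 1 6 7 5 4 3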